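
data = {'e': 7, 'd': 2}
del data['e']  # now {'d': 2}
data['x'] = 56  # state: {'d': 2, 'x': 56}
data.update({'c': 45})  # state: {'d': 2, 'x': 56, 'c': 45}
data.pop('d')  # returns 2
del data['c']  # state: {'x': 56}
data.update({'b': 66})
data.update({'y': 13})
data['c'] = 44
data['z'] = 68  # {'x': 56, 'b': 66, 'y': 13, 'c': 44, 'z': 68}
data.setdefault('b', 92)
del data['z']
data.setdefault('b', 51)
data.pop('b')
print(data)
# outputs {'x': 56, 'y': 13, 'c': 44}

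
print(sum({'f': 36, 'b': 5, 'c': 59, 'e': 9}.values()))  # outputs 109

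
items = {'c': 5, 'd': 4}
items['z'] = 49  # {'c': 5, 'd': 4, 'z': 49}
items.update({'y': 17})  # {'c': 5, 'd': 4, 'z': 49, 'y': 17}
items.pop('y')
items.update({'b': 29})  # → {'c': 5, 'd': 4, 'z': 49, 'b': 29}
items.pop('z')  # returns 49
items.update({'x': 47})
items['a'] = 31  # {'c': 5, 'd': 4, 'b': 29, 'x': 47, 'a': 31}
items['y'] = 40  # {'c': 5, 'd': 4, 'b': 29, 'x': 47, 'a': 31, 'y': 40}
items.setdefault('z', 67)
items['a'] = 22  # {'c': 5, 'd': 4, 'b': 29, 'x': 47, 'a': 22, 'y': 40, 'z': 67}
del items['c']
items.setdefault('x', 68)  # 47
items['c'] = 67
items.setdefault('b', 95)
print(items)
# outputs {'d': 4, 'b': 29, 'x': 47, 'a': 22, 'y': 40, 'z': 67, 'c': 67}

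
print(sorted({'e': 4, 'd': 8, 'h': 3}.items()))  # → [('d', 8), ('e', 4), ('h', 3)]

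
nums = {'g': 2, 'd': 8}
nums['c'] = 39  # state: {'g': 2, 'd': 8, 'c': 39}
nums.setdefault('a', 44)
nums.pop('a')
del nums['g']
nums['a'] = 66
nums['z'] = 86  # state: {'d': 8, 'c': 39, 'a': 66, 'z': 86}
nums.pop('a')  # 66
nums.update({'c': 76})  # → {'d': 8, 'c': 76, 'z': 86}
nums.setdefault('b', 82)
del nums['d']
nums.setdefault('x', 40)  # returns 40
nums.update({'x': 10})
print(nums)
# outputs {'c': 76, 'z': 86, 'b': 82, 'x': 10}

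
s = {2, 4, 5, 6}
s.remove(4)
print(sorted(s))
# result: [2, 5, 6]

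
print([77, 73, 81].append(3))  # None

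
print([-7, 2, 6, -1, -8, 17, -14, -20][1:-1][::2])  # [2, -1, 17]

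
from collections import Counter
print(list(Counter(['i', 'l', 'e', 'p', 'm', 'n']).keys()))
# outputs ['i', 'l', 'e', 'p', 'm', 'n']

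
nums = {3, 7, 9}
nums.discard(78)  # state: {3, 7, 9}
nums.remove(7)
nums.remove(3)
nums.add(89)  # {9, 89}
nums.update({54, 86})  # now {9, 54, 86, 89}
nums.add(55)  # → {9, 54, 55, 86, 89}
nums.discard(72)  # {9, 54, 55, 86, 89}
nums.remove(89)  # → {9, 54, 55, 86}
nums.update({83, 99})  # {9, 54, 55, 83, 86, 99}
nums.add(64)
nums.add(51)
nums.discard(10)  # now {9, 51, 54, 55, 64, 83, 86, 99}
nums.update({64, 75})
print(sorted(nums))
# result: [9, 51, 54, 55, 64, 75, 83, 86, 99]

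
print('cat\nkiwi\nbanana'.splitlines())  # ['cat', 'kiwi', 'banana']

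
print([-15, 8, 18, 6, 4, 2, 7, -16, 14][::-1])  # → [14, -16, 7, 2, 4, 6, 18, 8, -15]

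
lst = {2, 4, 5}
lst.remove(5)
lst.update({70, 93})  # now {2, 4, 70, 93}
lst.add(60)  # {2, 4, 60, 70, 93}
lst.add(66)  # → {2, 4, 60, 66, 70, 93}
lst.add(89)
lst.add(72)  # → {2, 4, 60, 66, 70, 72, 89, 93}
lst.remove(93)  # {2, 4, 60, 66, 70, 72, 89}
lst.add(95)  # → {2, 4, 60, 66, 70, 72, 89, 95}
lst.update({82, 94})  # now {2, 4, 60, 66, 70, 72, 82, 89, 94, 95}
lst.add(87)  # {2, 4, 60, 66, 70, 72, 82, 87, 89, 94, 95}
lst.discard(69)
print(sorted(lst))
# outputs [2, 4, 60, 66, 70, 72, 82, 87, 89, 94, 95]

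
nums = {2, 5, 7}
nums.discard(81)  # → {2, 5, 7}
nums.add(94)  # {2, 5, 7, 94}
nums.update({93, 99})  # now {2, 5, 7, 93, 94, 99}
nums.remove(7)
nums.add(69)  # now {2, 5, 69, 93, 94, 99}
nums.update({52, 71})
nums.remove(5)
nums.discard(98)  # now {2, 52, 69, 71, 93, 94, 99}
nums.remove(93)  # {2, 52, 69, 71, 94, 99}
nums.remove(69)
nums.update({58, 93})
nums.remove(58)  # {2, 52, 71, 93, 94, 99}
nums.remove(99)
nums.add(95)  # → {2, 52, 71, 93, 94, 95}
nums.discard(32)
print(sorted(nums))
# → [2, 52, 71, 93, 94, 95]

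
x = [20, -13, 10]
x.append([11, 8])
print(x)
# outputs [20, -13, 10, [11, 8]]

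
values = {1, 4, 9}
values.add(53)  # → {1, 4, 9, 53}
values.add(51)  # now {1, 4, 9, 51, 53}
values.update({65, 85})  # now {1, 4, 9, 51, 53, 65, 85}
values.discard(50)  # {1, 4, 9, 51, 53, 65, 85}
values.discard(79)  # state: {1, 4, 9, 51, 53, 65, 85}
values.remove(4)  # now {1, 9, 51, 53, 65, 85}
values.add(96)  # {1, 9, 51, 53, 65, 85, 96}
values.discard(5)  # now {1, 9, 51, 53, 65, 85, 96}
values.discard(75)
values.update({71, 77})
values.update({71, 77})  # {1, 9, 51, 53, 65, 71, 77, 85, 96}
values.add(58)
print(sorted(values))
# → [1, 9, 51, 53, 58, 65, 71, 77, 85, 96]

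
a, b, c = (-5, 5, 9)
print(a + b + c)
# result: 9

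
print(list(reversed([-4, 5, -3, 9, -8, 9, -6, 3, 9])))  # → [9, 3, -6, 9, -8, 9, -3, 5, -4]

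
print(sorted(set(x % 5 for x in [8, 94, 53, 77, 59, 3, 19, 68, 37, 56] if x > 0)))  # [1, 2, 3, 4]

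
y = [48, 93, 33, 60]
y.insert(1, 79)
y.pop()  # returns 60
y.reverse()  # [33, 93, 79, 48]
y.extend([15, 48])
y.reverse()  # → [48, 15, 48, 79, 93, 33]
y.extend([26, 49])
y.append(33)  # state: [48, 15, 48, 79, 93, 33, 26, 49, 33]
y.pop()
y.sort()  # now [15, 26, 33, 48, 48, 49, 79, 93]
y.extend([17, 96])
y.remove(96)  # [15, 26, 33, 48, 48, 49, 79, 93, 17]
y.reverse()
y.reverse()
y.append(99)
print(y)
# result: [15, 26, 33, 48, 48, 49, 79, 93, 17, 99]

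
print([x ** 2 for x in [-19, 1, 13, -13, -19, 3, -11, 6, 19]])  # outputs [361, 1, 169, 169, 361, 9, 121, 36, 361]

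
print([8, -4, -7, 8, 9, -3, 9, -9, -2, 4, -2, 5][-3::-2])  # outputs [4, -9, -3, 8, -4]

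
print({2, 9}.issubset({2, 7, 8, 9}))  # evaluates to True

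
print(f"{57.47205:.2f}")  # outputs 57.47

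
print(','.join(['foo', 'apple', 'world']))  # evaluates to foo,apple,world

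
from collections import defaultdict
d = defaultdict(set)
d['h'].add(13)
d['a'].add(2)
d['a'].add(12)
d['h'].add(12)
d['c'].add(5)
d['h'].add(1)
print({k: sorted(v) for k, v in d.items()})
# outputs {'h': [1, 12, 13], 'a': [2, 12], 'c': [5]}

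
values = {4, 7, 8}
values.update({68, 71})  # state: {4, 7, 8, 68, 71}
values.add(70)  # {4, 7, 8, 68, 70, 71}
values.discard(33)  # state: {4, 7, 8, 68, 70, 71}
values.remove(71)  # {4, 7, 8, 68, 70}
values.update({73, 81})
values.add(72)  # {4, 7, 8, 68, 70, 72, 73, 81}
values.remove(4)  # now {7, 8, 68, 70, 72, 73, 81}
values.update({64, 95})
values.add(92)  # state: {7, 8, 64, 68, 70, 72, 73, 81, 92, 95}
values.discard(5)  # {7, 8, 64, 68, 70, 72, 73, 81, 92, 95}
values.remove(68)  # {7, 8, 64, 70, 72, 73, 81, 92, 95}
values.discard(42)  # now {7, 8, 64, 70, 72, 73, 81, 92, 95}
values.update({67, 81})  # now {7, 8, 64, 67, 70, 72, 73, 81, 92, 95}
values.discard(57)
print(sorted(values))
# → [7, 8, 64, 67, 70, 72, 73, 81, 92, 95]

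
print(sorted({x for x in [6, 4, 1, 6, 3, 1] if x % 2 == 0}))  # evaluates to [4, 6]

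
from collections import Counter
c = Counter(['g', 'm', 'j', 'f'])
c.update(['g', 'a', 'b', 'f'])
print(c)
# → Counter({'g': 2, 'f': 2, 'm': 1, 'j': 1, 'a': 1, 'b': 1})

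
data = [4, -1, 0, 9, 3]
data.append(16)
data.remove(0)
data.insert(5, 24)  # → [4, -1, 9, 3, 16, 24]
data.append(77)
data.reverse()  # [77, 24, 16, 3, 9, -1, 4]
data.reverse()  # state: [4, -1, 9, 3, 16, 24, 77]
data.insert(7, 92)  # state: [4, -1, 9, 3, 16, 24, 77, 92]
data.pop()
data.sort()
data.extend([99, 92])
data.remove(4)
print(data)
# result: [-1, 3, 9, 16, 24, 77, 99, 92]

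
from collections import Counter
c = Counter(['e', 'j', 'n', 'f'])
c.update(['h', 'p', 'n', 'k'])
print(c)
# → Counter({'n': 2, 'e': 1, 'j': 1, 'f': 1, 'h': 1, 'p': 1, 'k': 1})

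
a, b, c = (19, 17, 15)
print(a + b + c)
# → 51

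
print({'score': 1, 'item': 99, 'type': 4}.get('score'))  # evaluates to 1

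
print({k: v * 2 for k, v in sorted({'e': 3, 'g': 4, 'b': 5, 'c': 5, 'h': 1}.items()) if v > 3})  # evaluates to {'b': 10, 'c': 10, 'g': 8}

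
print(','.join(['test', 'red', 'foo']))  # test,red,foo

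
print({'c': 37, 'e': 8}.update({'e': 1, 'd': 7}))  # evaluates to None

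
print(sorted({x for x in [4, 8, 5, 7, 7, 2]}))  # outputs [2, 4, 5, 7, 8]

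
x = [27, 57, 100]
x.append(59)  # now [27, 57, 100, 59]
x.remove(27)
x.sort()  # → [57, 59, 100]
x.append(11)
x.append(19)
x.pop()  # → 19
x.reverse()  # [11, 100, 59, 57]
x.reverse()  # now [57, 59, 100, 11]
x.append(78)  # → [57, 59, 100, 11, 78]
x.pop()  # 78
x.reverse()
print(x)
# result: [11, 100, 59, 57]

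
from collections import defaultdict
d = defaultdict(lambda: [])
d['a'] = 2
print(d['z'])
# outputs []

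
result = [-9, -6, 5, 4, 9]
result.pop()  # 9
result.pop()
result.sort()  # [-9, -6, 5]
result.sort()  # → [-9, -6, 5]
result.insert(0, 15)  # [15, -9, -6, 5]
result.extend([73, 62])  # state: [15, -9, -6, 5, 73, 62]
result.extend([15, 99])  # [15, -9, -6, 5, 73, 62, 15, 99]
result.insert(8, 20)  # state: [15, -9, -6, 5, 73, 62, 15, 99, 20]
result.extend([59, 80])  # [15, -9, -6, 5, 73, 62, 15, 99, 20, 59, 80]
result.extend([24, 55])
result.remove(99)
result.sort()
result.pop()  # 80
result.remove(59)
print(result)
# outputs [-9, -6, 5, 15, 15, 20, 24, 55, 62, 73]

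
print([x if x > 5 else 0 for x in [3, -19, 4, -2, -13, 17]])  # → [0, 0, 0, 0, 0, 17]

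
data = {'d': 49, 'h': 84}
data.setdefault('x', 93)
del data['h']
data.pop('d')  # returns 49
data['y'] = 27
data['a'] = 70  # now {'x': 93, 'y': 27, 'a': 70}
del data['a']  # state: {'x': 93, 'y': 27}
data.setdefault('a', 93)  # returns 93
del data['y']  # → {'x': 93, 'a': 93}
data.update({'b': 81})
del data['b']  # {'x': 93, 'a': 93}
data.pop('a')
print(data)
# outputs {'x': 93}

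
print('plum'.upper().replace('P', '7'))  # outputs 7LUM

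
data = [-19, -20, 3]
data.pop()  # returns 3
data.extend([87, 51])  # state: [-19, -20, 87, 51]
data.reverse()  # [51, 87, -20, -19]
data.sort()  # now [-20, -19, 51, 87]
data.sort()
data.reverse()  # [87, 51, -19, -20]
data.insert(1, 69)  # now [87, 69, 51, -19, -20]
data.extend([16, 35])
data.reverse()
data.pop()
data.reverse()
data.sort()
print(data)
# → [-20, -19, 16, 35, 51, 69]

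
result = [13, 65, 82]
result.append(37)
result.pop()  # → 37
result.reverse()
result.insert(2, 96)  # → [82, 65, 96, 13]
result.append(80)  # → [82, 65, 96, 13, 80]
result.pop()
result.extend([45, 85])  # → [82, 65, 96, 13, 45, 85]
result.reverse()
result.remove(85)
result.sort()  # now [13, 45, 65, 82, 96]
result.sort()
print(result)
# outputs [13, 45, 65, 82, 96]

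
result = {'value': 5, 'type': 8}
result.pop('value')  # 5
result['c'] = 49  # {'type': 8, 'c': 49}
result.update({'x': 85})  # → {'type': 8, 'c': 49, 'x': 85}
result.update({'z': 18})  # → {'type': 8, 'c': 49, 'x': 85, 'z': 18}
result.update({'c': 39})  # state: {'type': 8, 'c': 39, 'x': 85, 'z': 18}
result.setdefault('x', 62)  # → 85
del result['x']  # {'type': 8, 'c': 39, 'z': 18}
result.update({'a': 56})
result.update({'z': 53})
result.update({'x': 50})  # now {'type': 8, 'c': 39, 'z': 53, 'a': 56, 'x': 50}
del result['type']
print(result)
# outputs {'c': 39, 'z': 53, 'a': 56, 'x': 50}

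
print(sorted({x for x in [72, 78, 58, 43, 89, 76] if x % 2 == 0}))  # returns [58, 72, 76, 78]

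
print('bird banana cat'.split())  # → ['bird', 'banana', 'cat']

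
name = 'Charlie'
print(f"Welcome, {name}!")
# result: Welcome, Charlie!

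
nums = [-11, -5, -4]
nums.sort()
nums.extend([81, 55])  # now [-11, -5, -4, 81, 55]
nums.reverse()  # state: [55, 81, -4, -5, -11]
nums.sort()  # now [-11, -5, -4, 55, 81]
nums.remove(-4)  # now [-11, -5, 55, 81]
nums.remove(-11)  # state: [-5, 55, 81]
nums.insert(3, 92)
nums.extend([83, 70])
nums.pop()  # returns 70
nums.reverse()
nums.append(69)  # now [83, 92, 81, 55, -5, 69]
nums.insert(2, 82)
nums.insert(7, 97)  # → [83, 92, 82, 81, 55, -5, 69, 97]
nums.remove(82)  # [83, 92, 81, 55, -5, 69, 97]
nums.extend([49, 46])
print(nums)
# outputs [83, 92, 81, 55, -5, 69, 97, 49, 46]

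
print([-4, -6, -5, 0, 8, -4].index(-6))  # 1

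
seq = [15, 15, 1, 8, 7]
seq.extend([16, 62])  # [15, 15, 1, 8, 7, 16, 62]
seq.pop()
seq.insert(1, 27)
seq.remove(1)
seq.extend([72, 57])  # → [15, 27, 15, 8, 7, 16, 72, 57]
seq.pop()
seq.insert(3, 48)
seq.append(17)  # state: [15, 27, 15, 48, 8, 7, 16, 72, 17]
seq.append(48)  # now [15, 27, 15, 48, 8, 7, 16, 72, 17, 48]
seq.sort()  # [7, 8, 15, 15, 16, 17, 27, 48, 48, 72]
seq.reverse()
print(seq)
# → [72, 48, 48, 27, 17, 16, 15, 15, 8, 7]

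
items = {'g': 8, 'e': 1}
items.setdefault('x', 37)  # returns 37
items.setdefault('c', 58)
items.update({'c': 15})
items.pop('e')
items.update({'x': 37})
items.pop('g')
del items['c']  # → {'x': 37}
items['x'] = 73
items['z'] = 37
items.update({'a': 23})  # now {'x': 73, 'z': 37, 'a': 23}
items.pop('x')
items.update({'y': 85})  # {'z': 37, 'a': 23, 'y': 85}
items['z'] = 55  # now {'z': 55, 'a': 23, 'y': 85}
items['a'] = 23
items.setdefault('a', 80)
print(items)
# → {'z': 55, 'a': 23, 'y': 85}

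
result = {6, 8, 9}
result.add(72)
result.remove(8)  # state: {6, 9, 72}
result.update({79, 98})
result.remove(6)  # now {9, 72, 79, 98}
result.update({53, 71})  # {9, 53, 71, 72, 79, 98}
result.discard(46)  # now {9, 53, 71, 72, 79, 98}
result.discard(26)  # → {9, 53, 71, 72, 79, 98}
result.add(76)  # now {9, 53, 71, 72, 76, 79, 98}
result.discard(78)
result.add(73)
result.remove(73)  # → {9, 53, 71, 72, 76, 79, 98}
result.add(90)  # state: {9, 53, 71, 72, 76, 79, 90, 98}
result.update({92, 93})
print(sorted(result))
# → [9, 53, 71, 72, 76, 79, 90, 92, 93, 98]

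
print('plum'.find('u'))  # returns 2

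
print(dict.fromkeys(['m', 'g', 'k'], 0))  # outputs {'m': 0, 'g': 0, 'k': 0}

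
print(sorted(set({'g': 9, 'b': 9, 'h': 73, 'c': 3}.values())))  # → [3, 9, 73]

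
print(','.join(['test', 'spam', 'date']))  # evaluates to test,spam,date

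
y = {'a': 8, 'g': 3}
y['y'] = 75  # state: {'a': 8, 'g': 3, 'y': 75}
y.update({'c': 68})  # {'a': 8, 'g': 3, 'y': 75, 'c': 68}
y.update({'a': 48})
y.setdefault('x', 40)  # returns 40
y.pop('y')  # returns 75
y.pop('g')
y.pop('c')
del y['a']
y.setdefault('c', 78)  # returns 78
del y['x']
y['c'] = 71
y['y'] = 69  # {'c': 71, 'y': 69}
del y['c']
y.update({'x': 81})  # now {'y': 69, 'x': 81}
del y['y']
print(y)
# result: {'x': 81}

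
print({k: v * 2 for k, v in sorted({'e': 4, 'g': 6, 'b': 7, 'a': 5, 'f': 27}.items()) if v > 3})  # {'a': 10, 'b': 14, 'e': 8, 'f': 54, 'g': 12}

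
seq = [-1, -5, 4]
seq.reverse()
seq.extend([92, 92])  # [4, -5, -1, 92, 92]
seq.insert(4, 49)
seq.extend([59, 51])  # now [4, -5, -1, 92, 49, 92, 59, 51]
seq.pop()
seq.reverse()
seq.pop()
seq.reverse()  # [-5, -1, 92, 49, 92, 59]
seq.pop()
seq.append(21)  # [-5, -1, 92, 49, 92, 21]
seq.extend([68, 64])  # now [-5, -1, 92, 49, 92, 21, 68, 64]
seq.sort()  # [-5, -1, 21, 49, 64, 68, 92, 92]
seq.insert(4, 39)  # [-5, -1, 21, 49, 39, 64, 68, 92, 92]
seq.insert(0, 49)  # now [49, -5, -1, 21, 49, 39, 64, 68, 92, 92]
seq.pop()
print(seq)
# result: [49, -5, -1, 21, 49, 39, 64, 68, 92]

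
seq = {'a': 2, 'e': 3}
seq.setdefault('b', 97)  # 97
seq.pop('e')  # 3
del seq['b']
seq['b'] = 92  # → {'a': 2, 'b': 92}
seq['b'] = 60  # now {'a': 2, 'b': 60}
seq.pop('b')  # 60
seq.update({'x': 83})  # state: {'a': 2, 'x': 83}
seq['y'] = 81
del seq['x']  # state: {'a': 2, 'y': 81}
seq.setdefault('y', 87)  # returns 81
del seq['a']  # {'y': 81}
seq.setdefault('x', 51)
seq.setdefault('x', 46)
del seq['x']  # {'y': 81}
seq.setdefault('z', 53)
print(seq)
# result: {'y': 81, 'z': 53}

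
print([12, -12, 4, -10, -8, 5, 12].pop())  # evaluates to 12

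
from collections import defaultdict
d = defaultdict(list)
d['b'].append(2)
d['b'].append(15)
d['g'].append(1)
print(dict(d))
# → {'b': [2, 15], 'g': [1]}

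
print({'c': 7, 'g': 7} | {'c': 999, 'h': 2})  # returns {'c': 999, 'g': 7, 'h': 2}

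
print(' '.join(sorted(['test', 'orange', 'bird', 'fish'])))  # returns bird fish orange test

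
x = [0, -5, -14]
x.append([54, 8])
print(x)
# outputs [0, -5, -14, [54, 8]]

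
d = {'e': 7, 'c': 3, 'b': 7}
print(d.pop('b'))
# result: 7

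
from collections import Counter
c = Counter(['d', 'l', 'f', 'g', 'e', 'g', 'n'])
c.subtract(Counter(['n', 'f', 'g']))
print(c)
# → Counter({'d': 1, 'l': 1, 'g': 1, 'e': 1, 'f': 0, 'n': 0})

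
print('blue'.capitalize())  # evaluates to Blue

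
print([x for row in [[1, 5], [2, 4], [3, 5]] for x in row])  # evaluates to [1, 5, 2, 4, 3, 5]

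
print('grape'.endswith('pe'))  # True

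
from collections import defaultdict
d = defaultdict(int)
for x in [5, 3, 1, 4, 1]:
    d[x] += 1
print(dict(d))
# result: {5: 1, 3: 1, 1: 2, 4: 1}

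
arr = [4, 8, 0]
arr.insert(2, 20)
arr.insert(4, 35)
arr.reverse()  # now [35, 0, 20, 8, 4]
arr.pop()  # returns 4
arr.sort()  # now [0, 8, 20, 35]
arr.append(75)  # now [0, 8, 20, 35, 75]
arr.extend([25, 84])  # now [0, 8, 20, 35, 75, 25, 84]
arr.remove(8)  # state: [0, 20, 35, 75, 25, 84]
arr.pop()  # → 84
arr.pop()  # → 25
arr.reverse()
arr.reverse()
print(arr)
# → [0, 20, 35, 75]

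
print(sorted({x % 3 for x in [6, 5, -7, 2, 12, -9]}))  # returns [0, 2]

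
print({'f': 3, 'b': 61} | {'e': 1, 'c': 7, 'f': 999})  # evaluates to {'f': 999, 'b': 61, 'e': 1, 'c': 7}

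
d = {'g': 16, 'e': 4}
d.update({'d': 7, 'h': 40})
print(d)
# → {'g': 16, 'e': 4, 'd': 7, 'h': 40}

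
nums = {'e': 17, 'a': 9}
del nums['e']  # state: {'a': 9}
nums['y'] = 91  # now {'a': 9, 'y': 91}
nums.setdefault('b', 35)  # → 35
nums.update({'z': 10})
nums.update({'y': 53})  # {'a': 9, 'y': 53, 'b': 35, 'z': 10}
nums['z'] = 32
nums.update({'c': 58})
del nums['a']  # {'y': 53, 'b': 35, 'z': 32, 'c': 58}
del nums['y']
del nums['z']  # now {'b': 35, 'c': 58}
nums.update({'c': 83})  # {'b': 35, 'c': 83}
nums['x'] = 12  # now {'b': 35, 'c': 83, 'x': 12}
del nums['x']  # {'b': 35, 'c': 83}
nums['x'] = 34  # {'b': 35, 'c': 83, 'x': 34}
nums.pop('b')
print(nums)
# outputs {'c': 83, 'x': 34}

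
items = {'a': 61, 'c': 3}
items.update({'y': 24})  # {'a': 61, 'c': 3, 'y': 24}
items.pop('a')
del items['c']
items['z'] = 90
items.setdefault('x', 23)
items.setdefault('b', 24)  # 24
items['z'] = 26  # {'y': 24, 'z': 26, 'x': 23, 'b': 24}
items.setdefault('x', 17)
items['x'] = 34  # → {'y': 24, 'z': 26, 'x': 34, 'b': 24}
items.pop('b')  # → 24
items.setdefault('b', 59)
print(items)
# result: {'y': 24, 'z': 26, 'x': 34, 'b': 59}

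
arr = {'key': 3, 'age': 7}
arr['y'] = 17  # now {'key': 3, 'age': 7, 'y': 17}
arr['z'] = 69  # {'key': 3, 'age': 7, 'y': 17, 'z': 69}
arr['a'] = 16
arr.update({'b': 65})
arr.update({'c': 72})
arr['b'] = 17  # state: {'key': 3, 'age': 7, 'y': 17, 'z': 69, 'a': 16, 'b': 17, 'c': 72}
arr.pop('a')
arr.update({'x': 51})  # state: {'key': 3, 'age': 7, 'y': 17, 'z': 69, 'b': 17, 'c': 72, 'x': 51}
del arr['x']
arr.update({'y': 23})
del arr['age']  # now {'key': 3, 'y': 23, 'z': 69, 'b': 17, 'c': 72}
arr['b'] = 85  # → {'key': 3, 'y': 23, 'z': 69, 'b': 85, 'c': 72}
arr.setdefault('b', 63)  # 85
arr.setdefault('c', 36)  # 72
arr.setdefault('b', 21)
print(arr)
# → {'key': 3, 'y': 23, 'z': 69, 'b': 85, 'c': 72}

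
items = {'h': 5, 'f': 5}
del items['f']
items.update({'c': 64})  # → {'h': 5, 'c': 64}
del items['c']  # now {'h': 5}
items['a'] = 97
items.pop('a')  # 97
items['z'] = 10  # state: {'h': 5, 'z': 10}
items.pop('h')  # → 5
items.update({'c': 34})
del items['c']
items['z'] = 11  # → {'z': 11}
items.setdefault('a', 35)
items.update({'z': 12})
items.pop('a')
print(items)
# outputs {'z': 12}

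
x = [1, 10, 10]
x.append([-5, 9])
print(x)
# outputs [1, 10, 10, [-5, 9]]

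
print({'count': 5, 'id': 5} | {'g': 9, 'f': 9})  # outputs {'count': 5, 'id': 5, 'g': 9, 'f': 9}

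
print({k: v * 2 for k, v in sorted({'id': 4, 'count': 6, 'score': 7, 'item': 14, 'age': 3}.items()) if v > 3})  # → {'count': 12, 'id': 8, 'item': 28, 'score': 14}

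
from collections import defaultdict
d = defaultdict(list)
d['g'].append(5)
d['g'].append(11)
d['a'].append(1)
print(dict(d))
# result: {'g': [5, 11], 'a': [1]}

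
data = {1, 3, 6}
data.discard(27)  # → {1, 3, 6}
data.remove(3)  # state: {1, 6}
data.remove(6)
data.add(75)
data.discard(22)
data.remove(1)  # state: {75}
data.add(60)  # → {60, 75}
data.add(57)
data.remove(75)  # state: {57, 60}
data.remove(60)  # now {57}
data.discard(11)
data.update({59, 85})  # {57, 59, 85}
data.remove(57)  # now {59, 85}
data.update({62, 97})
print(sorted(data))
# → [59, 62, 85, 97]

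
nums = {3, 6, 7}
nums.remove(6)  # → {3, 7}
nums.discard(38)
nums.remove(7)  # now {3}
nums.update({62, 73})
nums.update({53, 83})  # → {3, 53, 62, 73, 83}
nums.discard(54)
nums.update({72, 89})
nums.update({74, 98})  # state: {3, 53, 62, 72, 73, 74, 83, 89, 98}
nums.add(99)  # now {3, 53, 62, 72, 73, 74, 83, 89, 98, 99}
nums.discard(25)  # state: {3, 53, 62, 72, 73, 74, 83, 89, 98, 99}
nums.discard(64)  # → {3, 53, 62, 72, 73, 74, 83, 89, 98, 99}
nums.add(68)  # {3, 53, 62, 68, 72, 73, 74, 83, 89, 98, 99}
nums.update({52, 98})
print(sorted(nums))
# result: [3, 52, 53, 62, 68, 72, 73, 74, 83, 89, 98, 99]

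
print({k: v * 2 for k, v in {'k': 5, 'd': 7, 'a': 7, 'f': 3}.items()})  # {'k': 10, 'd': 14, 'a': 14, 'f': 6}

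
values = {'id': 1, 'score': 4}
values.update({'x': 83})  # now {'id': 1, 'score': 4, 'x': 83}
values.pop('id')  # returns 1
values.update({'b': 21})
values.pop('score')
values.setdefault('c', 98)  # 98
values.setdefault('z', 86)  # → 86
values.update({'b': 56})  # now {'x': 83, 'b': 56, 'c': 98, 'z': 86}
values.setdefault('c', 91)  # 98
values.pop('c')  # 98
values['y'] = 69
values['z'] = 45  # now {'x': 83, 'b': 56, 'z': 45, 'y': 69}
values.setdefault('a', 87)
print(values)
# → {'x': 83, 'b': 56, 'z': 45, 'y': 69, 'a': 87}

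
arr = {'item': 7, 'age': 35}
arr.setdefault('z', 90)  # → 90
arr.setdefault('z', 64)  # 90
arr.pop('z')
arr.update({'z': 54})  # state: {'item': 7, 'age': 35, 'z': 54}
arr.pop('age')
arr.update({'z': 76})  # {'item': 7, 'z': 76}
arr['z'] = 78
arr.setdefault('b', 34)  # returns 34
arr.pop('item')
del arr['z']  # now {'b': 34}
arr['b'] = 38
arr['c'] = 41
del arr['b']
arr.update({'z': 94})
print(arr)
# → {'c': 41, 'z': 94}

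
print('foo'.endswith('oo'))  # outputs True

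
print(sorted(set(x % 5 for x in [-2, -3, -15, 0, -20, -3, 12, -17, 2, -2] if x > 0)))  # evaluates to [2]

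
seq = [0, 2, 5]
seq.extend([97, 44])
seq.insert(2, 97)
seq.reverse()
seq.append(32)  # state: [44, 97, 5, 97, 2, 0, 32]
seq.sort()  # [0, 2, 5, 32, 44, 97, 97]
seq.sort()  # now [0, 2, 5, 32, 44, 97, 97]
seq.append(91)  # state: [0, 2, 5, 32, 44, 97, 97, 91]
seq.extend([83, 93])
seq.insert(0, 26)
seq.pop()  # 93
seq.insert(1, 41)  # [26, 41, 0, 2, 5, 32, 44, 97, 97, 91, 83]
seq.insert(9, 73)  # [26, 41, 0, 2, 5, 32, 44, 97, 97, 73, 91, 83]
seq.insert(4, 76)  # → [26, 41, 0, 2, 76, 5, 32, 44, 97, 97, 73, 91, 83]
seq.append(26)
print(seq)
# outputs [26, 41, 0, 2, 76, 5, 32, 44, 97, 97, 73, 91, 83, 26]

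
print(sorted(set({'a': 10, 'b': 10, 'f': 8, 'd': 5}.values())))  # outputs [5, 8, 10]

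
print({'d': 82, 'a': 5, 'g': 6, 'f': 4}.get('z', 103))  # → 103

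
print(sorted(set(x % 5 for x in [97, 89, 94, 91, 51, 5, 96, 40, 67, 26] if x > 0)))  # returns [0, 1, 2, 4]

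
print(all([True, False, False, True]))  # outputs False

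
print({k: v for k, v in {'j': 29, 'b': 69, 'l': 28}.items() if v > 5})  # {'j': 29, 'b': 69, 'l': 28}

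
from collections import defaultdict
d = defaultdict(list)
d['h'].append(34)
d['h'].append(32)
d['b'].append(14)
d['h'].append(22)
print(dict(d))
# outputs {'h': [34, 32, 22], 'b': [14]}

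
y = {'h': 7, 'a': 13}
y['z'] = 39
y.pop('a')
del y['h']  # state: {'z': 39}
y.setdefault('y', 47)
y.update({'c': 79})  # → {'z': 39, 'y': 47, 'c': 79}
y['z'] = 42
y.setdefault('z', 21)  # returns 42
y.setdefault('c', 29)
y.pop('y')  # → 47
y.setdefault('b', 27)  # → 27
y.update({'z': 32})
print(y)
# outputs {'z': 32, 'c': 79, 'b': 27}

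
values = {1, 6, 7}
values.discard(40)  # {1, 6, 7}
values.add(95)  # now {1, 6, 7, 95}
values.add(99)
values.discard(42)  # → {1, 6, 7, 95, 99}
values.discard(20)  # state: {1, 6, 7, 95, 99}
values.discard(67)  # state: {1, 6, 7, 95, 99}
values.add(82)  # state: {1, 6, 7, 82, 95, 99}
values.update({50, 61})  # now {1, 6, 7, 50, 61, 82, 95, 99}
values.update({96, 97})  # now {1, 6, 7, 50, 61, 82, 95, 96, 97, 99}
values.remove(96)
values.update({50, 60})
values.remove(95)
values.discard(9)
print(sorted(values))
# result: [1, 6, 7, 50, 60, 61, 82, 97, 99]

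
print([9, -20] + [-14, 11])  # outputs [9, -20, -14, 11]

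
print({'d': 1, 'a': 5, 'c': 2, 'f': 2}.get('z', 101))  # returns 101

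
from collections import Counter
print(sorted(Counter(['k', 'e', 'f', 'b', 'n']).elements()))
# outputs ['b', 'e', 'f', 'k', 'n']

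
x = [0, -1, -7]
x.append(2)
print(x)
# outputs [0, -1, -7, 2]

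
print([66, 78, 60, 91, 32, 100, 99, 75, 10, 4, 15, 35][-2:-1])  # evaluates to [15]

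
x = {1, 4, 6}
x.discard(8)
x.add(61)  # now {1, 4, 6, 61}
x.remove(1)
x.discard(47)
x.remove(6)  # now {4, 61}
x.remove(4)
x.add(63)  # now {61, 63}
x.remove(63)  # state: {61}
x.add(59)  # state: {59, 61}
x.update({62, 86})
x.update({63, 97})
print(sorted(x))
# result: [59, 61, 62, 63, 86, 97]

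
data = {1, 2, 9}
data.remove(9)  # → {1, 2}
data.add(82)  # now {1, 2, 82}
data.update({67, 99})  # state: {1, 2, 67, 82, 99}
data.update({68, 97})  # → {1, 2, 67, 68, 82, 97, 99}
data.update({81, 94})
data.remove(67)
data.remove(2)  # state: {1, 68, 81, 82, 94, 97, 99}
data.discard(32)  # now {1, 68, 81, 82, 94, 97, 99}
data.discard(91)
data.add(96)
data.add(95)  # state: {1, 68, 81, 82, 94, 95, 96, 97, 99}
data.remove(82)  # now {1, 68, 81, 94, 95, 96, 97, 99}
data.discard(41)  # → {1, 68, 81, 94, 95, 96, 97, 99}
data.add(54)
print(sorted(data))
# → [1, 54, 68, 81, 94, 95, 96, 97, 99]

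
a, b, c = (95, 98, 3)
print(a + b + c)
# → 196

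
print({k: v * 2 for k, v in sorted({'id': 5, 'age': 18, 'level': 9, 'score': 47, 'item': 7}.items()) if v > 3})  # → {'age': 36, 'id': 10, 'item': 14, 'level': 18, 'score': 94}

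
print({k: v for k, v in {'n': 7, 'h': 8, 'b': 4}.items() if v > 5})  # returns {'n': 7, 'h': 8}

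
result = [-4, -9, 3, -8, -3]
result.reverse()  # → [-3, -8, 3, -9, -4]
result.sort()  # [-9, -8, -4, -3, 3]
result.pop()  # 3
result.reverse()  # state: [-3, -4, -8, -9]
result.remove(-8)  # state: [-3, -4, -9]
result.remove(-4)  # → [-3, -9]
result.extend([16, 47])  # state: [-3, -9, 16, 47]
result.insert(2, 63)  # [-3, -9, 63, 16, 47]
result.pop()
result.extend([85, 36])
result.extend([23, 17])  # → [-3, -9, 63, 16, 85, 36, 23, 17]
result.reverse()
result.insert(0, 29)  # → [29, 17, 23, 36, 85, 16, 63, -9, -3]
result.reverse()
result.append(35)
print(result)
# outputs [-3, -9, 63, 16, 85, 36, 23, 17, 29, 35]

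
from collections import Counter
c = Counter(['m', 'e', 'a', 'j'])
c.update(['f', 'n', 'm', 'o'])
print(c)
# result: Counter({'m': 2, 'e': 1, 'a': 1, 'j': 1, 'f': 1, 'n': 1, 'o': 1})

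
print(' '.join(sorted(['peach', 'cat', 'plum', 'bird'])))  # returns bird cat peach plum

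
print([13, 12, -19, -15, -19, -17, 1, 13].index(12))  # 1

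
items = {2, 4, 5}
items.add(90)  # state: {2, 4, 5, 90}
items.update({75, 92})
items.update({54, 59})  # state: {2, 4, 5, 54, 59, 75, 90, 92}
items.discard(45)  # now {2, 4, 5, 54, 59, 75, 90, 92}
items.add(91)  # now {2, 4, 5, 54, 59, 75, 90, 91, 92}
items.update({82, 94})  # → {2, 4, 5, 54, 59, 75, 82, 90, 91, 92, 94}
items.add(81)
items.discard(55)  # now {2, 4, 5, 54, 59, 75, 81, 82, 90, 91, 92, 94}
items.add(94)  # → {2, 4, 5, 54, 59, 75, 81, 82, 90, 91, 92, 94}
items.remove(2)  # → {4, 5, 54, 59, 75, 81, 82, 90, 91, 92, 94}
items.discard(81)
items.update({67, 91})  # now {4, 5, 54, 59, 67, 75, 82, 90, 91, 92, 94}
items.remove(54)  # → {4, 5, 59, 67, 75, 82, 90, 91, 92, 94}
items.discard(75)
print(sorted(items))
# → [4, 5, 59, 67, 82, 90, 91, 92, 94]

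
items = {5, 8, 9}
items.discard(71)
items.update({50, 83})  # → {5, 8, 9, 50, 83}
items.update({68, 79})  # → {5, 8, 9, 50, 68, 79, 83}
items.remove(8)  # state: {5, 9, 50, 68, 79, 83}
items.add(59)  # {5, 9, 50, 59, 68, 79, 83}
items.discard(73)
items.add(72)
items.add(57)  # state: {5, 9, 50, 57, 59, 68, 72, 79, 83}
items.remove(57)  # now {5, 9, 50, 59, 68, 72, 79, 83}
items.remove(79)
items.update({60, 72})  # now {5, 9, 50, 59, 60, 68, 72, 83}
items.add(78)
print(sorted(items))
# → [5, 9, 50, 59, 60, 68, 72, 78, 83]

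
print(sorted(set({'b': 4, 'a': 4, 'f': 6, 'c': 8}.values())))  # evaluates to [4, 6, 8]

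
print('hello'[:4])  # hell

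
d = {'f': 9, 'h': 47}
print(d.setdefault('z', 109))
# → 109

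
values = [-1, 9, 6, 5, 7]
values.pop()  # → 7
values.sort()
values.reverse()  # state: [9, 6, 5, -1]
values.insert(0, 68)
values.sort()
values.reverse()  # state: [68, 9, 6, 5, -1]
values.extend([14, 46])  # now [68, 9, 6, 5, -1, 14, 46]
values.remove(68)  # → [9, 6, 5, -1, 14, 46]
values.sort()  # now [-1, 5, 6, 9, 14, 46]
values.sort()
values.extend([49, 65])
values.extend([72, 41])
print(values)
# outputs [-1, 5, 6, 9, 14, 46, 49, 65, 72, 41]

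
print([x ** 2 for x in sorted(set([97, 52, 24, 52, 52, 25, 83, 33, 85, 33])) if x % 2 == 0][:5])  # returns [576, 2704]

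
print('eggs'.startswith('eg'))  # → True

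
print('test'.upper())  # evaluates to TEST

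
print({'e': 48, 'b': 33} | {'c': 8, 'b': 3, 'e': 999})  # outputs {'e': 999, 'b': 3, 'c': 8}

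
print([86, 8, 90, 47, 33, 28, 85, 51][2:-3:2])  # [90, 33]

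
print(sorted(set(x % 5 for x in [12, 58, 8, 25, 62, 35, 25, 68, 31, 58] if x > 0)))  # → [0, 1, 2, 3]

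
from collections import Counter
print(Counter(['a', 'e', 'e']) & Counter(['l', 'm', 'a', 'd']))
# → Counter({'a': 1})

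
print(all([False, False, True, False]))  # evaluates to False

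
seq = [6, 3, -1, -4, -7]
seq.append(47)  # [6, 3, -1, -4, -7, 47]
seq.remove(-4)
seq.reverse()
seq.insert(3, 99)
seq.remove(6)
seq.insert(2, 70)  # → [47, -7, 70, -1, 99, 3]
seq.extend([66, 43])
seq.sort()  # [-7, -1, 3, 43, 47, 66, 70, 99]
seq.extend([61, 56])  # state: [-7, -1, 3, 43, 47, 66, 70, 99, 61, 56]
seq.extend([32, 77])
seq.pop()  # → 77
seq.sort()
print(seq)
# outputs [-7, -1, 3, 32, 43, 47, 56, 61, 66, 70, 99]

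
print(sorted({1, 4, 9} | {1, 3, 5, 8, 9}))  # [1, 3, 4, 5, 8, 9]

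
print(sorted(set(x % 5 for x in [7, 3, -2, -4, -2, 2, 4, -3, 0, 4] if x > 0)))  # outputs [2, 3, 4]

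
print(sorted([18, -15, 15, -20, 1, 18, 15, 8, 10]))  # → [-20, -15, 1, 8, 10, 15, 15, 18, 18]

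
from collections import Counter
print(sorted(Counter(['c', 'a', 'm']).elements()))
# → ['a', 'c', 'm']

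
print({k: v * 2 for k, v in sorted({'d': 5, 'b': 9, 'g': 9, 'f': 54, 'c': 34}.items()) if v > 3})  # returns {'b': 18, 'c': 68, 'd': 10, 'f': 108, 'g': 18}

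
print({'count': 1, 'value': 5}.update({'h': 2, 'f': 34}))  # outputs None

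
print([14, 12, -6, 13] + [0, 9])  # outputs [14, 12, -6, 13, 0, 9]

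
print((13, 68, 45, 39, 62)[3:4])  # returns (39,)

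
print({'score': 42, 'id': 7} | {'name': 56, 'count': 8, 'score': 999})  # {'score': 999, 'id': 7, 'name': 56, 'count': 8}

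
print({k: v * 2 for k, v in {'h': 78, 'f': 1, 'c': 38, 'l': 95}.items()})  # {'h': 156, 'f': 2, 'c': 76, 'l': 190}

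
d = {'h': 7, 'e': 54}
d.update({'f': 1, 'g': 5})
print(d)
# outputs {'h': 7, 'e': 54, 'f': 1, 'g': 5}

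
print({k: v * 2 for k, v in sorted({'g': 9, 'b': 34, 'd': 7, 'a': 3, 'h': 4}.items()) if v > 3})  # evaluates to {'b': 68, 'd': 14, 'g': 18, 'h': 8}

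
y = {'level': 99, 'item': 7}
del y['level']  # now {'item': 7}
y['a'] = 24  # {'item': 7, 'a': 24}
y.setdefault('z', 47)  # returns 47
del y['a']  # {'item': 7, 'z': 47}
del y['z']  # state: {'item': 7}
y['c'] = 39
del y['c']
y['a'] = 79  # {'item': 7, 'a': 79}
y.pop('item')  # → 7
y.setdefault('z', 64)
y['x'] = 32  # {'a': 79, 'z': 64, 'x': 32}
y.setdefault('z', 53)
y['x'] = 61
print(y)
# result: {'a': 79, 'z': 64, 'x': 61}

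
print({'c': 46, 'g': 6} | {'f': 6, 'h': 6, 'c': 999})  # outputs {'c': 999, 'g': 6, 'f': 6, 'h': 6}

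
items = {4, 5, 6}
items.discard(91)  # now {4, 5, 6}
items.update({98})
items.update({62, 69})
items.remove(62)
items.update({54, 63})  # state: {4, 5, 6, 54, 63, 69, 98}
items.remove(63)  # {4, 5, 6, 54, 69, 98}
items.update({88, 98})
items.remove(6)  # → {4, 5, 54, 69, 88, 98}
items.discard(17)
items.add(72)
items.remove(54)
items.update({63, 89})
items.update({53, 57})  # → {4, 5, 53, 57, 63, 69, 72, 88, 89, 98}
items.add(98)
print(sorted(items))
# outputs [4, 5, 53, 57, 63, 69, 72, 88, 89, 98]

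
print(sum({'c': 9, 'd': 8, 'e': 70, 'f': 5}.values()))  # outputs 92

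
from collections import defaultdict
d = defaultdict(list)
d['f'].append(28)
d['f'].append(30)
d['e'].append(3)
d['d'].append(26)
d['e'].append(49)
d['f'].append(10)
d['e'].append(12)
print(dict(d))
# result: {'f': [28, 30, 10], 'e': [3, 49, 12], 'd': [26]}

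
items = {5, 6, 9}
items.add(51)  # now {5, 6, 9, 51}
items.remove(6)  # {5, 9, 51}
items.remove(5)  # {9, 51}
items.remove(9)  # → {51}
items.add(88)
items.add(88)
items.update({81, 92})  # {51, 81, 88, 92}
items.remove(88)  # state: {51, 81, 92}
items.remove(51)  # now {81, 92}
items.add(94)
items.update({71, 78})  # {71, 78, 81, 92, 94}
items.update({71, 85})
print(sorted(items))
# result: [71, 78, 81, 85, 92, 94]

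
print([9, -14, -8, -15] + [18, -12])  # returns [9, -14, -8, -15, 18, -12]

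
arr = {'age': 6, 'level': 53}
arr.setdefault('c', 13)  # 13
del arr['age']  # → {'level': 53, 'c': 13}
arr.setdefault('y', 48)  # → 48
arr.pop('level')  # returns 53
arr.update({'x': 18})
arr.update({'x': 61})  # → {'c': 13, 'y': 48, 'x': 61}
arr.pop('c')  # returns 13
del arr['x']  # {'y': 48}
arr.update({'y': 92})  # {'y': 92}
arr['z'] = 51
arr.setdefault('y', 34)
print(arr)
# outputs {'y': 92, 'z': 51}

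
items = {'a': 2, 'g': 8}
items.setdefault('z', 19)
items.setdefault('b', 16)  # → 16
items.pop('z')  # 19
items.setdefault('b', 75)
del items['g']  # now {'a': 2, 'b': 16}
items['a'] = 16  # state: {'a': 16, 'b': 16}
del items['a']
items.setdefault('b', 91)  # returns 16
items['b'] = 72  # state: {'b': 72}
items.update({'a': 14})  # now {'b': 72, 'a': 14}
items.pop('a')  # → 14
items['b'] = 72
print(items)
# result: {'b': 72}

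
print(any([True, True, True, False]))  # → True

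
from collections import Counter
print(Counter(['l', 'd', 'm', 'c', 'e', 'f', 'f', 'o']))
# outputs Counter({'f': 2, 'l': 1, 'd': 1, 'm': 1, 'c': 1, 'e': 1, 'o': 1})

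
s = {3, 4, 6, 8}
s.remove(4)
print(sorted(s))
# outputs [3, 6, 8]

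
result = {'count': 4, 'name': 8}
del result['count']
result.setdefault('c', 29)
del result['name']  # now {'c': 29}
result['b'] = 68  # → {'c': 29, 'b': 68}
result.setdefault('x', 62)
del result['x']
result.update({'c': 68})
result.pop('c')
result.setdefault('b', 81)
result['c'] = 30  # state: {'b': 68, 'c': 30}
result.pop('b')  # 68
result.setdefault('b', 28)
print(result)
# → {'c': 30, 'b': 28}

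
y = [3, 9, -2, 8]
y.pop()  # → 8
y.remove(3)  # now [9, -2]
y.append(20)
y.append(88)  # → [9, -2, 20, 88]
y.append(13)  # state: [9, -2, 20, 88, 13]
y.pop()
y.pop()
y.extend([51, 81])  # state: [9, -2, 20, 51, 81]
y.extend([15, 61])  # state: [9, -2, 20, 51, 81, 15, 61]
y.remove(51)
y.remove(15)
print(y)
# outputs [9, -2, 20, 81, 61]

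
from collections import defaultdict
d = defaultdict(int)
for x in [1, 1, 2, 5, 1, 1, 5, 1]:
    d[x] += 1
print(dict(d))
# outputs {1: 5, 2: 1, 5: 2}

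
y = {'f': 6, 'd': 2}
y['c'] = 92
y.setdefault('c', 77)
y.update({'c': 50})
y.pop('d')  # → 2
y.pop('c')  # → 50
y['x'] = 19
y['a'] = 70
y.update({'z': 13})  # {'f': 6, 'x': 19, 'a': 70, 'z': 13}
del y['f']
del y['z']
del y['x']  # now {'a': 70}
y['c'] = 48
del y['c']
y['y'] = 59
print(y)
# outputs {'a': 70, 'y': 59}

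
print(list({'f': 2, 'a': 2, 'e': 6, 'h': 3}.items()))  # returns [('f', 2), ('a', 2), ('e', 6), ('h', 3)]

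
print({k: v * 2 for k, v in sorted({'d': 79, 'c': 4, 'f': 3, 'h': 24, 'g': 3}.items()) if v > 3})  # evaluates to {'c': 8, 'd': 158, 'h': 48}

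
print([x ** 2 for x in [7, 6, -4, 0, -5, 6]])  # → [49, 36, 16, 0, 25, 36]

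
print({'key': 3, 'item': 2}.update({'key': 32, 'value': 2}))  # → None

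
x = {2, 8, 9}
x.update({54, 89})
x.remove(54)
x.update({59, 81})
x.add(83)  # {2, 8, 9, 59, 81, 83, 89}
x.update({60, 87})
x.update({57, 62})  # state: {2, 8, 9, 57, 59, 60, 62, 81, 83, 87, 89}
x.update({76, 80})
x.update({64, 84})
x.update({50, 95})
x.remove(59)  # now {2, 8, 9, 50, 57, 60, 62, 64, 76, 80, 81, 83, 84, 87, 89, 95}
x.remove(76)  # {2, 8, 9, 50, 57, 60, 62, 64, 80, 81, 83, 84, 87, 89, 95}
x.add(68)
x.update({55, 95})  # {2, 8, 9, 50, 55, 57, 60, 62, 64, 68, 80, 81, 83, 84, 87, 89, 95}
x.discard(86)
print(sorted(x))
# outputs [2, 8, 9, 50, 55, 57, 60, 62, 64, 68, 80, 81, 83, 84, 87, 89, 95]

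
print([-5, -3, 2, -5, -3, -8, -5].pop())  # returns -5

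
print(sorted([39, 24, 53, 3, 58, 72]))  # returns [3, 24, 39, 53, 58, 72]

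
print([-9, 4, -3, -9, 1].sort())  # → None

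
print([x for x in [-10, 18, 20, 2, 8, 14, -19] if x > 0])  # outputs [18, 20, 2, 8, 14]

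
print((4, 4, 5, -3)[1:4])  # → (4, 5, -3)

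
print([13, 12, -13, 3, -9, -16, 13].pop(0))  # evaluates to 13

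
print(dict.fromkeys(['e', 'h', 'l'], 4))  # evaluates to {'e': 4, 'h': 4, 'l': 4}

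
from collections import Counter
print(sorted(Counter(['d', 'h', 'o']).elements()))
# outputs ['d', 'h', 'o']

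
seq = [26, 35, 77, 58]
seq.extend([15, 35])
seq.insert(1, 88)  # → [26, 88, 35, 77, 58, 15, 35]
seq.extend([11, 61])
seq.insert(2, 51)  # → [26, 88, 51, 35, 77, 58, 15, 35, 11, 61]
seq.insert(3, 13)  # [26, 88, 51, 13, 35, 77, 58, 15, 35, 11, 61]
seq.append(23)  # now [26, 88, 51, 13, 35, 77, 58, 15, 35, 11, 61, 23]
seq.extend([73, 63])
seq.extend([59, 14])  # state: [26, 88, 51, 13, 35, 77, 58, 15, 35, 11, 61, 23, 73, 63, 59, 14]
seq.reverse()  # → [14, 59, 63, 73, 23, 61, 11, 35, 15, 58, 77, 35, 13, 51, 88, 26]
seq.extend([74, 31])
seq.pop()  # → 31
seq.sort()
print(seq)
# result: [11, 13, 14, 15, 23, 26, 35, 35, 51, 58, 59, 61, 63, 73, 74, 77, 88]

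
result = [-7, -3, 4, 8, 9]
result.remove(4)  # [-7, -3, 8, 9]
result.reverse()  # [9, 8, -3, -7]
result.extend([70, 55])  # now [9, 8, -3, -7, 70, 55]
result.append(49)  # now [9, 8, -3, -7, 70, 55, 49]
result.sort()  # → [-7, -3, 8, 9, 49, 55, 70]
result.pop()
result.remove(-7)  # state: [-3, 8, 9, 49, 55]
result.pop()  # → 55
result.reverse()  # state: [49, 9, 8, -3]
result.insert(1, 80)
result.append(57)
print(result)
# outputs [49, 80, 9, 8, -3, 57]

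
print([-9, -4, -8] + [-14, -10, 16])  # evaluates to [-9, -4, -8, -14, -10, 16]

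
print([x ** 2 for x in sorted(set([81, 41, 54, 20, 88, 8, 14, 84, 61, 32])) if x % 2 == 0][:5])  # [64, 196, 400, 1024, 2916]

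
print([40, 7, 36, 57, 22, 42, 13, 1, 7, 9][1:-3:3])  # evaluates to [7, 22]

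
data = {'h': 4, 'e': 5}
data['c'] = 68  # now {'h': 4, 'e': 5, 'c': 68}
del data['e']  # {'h': 4, 'c': 68}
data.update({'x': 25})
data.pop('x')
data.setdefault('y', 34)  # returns 34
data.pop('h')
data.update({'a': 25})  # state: {'c': 68, 'y': 34, 'a': 25}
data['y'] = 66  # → {'c': 68, 'y': 66, 'a': 25}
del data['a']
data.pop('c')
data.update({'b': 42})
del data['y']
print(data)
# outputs {'b': 42}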